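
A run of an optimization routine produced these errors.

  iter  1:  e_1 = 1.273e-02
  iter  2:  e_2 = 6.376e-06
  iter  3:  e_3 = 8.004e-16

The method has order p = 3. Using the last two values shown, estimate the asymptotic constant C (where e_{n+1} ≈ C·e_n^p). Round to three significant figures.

3.09

C ≈ e_3 / e_2^3
  = 8.004e-16 / (6.376e-06)^3
  = 8.004e-16 / 2.59206e-16 ≈ 3.0879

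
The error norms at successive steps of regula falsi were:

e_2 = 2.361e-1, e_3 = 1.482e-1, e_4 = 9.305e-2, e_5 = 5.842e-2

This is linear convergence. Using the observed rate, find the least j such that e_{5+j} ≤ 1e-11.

49

Rate ρ ≈ e_5/e_4 = 5.842e-2/9.305e-2 = 0.6278.
After j more steps, e_{5+j} ≈ 5.842e-2·ρ^j; need ρ^j ≤ 1e-11/5.842e-2 = 1.71174e-10.
j ≥ ln(1.71174e-10)/ln(0.6278) = -22.4883/-0.46553 = 48.307.
So 49 more iterations are needed.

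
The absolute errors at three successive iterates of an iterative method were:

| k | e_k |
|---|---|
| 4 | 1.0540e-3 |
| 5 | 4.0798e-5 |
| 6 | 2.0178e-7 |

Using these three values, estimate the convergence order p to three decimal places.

p ≈ ln(e_6/e_5) / ln(e_5/e_4)
  = ln(2.0178e-7/4.0798e-5) / ln(4.0798e-5/1.0540e-3)
  = ln(0.00494583) / ln(0.0387078)
  = -5.309210 / -3.251714 ≈ 1.632742

1.633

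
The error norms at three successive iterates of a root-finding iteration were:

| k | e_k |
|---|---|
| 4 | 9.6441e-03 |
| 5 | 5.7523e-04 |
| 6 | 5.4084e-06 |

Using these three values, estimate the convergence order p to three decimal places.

p ≈ ln(e_6/e_5) / ln(e_5/e_4)
  = ln(5.4084e-06/5.7523e-04) / ln(5.7523e-04/9.6441e-03)
  = ln(0.00940215) / ln(0.0596458)
  = -4.666817 / -2.819332 ≈ 1.655292

1.655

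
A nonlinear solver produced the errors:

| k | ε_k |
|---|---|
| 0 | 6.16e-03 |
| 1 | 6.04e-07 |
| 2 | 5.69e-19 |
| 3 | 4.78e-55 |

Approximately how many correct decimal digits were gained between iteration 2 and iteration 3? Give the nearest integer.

Digits gained ≈ log₁₀(ε_2/ε_3) = log₁₀(5.69e-19/4.78e-55) = log₁₀(1.19038e+36) ≈ 36.076.

36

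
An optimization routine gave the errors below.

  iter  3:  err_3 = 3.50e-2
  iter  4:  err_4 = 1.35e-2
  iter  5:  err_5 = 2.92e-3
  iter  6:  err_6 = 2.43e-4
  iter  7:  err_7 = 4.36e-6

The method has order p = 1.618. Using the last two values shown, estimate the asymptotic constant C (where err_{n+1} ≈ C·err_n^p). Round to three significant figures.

C ≈ err_7 / err_6^1.618
  = 4.36e-6 / (2.43e-4)^1.618
  = 4.36e-6 / 1.41877e-06 ≈ 3.0731

3.07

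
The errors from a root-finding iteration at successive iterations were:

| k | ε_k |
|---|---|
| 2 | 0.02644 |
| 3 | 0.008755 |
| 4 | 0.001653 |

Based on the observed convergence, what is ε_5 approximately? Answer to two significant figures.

First estimate the order: p ≈ ln(ε_4/ε_3) / ln(ε_3/ε_2) = ln(0.001653/0.008755)/ln(0.008755/0.02644) = ln(0.188806)/ln(0.331127) ≈ 1.5083.
Then ε_5 ≈ ε_4·(ε_4/ε_3)^p = 0.001653·(0.188806)^1.5083 = 0.001653·0.0809123 ≈ 0.0001337.

1.3e-4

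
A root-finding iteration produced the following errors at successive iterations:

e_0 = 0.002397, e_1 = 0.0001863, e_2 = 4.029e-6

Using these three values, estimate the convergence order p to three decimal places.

1.501

p ≈ ln(e_2/e_1) / ln(e_1/e_0)
  = ln(4.029e-6/0.0001863) / ln(0.0001863/0.002397)
  = ln(0.0216264) / ln(0.0777222)
  = -3.833840 / -2.554614 ≈ 1.500751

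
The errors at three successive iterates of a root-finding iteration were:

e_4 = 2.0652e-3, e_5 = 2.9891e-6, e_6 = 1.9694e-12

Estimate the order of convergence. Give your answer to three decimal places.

2.177

p ≈ ln(e_6/e_5) / ln(e_5/e_4)
  = ln(1.9694e-12/2.9891e-6) / ln(2.9891e-6/2.0652e-3)
  = ln(6.58861e-07) / ln(0.00144737)
  = -14.232753 / -6.538007 ≈ 2.176925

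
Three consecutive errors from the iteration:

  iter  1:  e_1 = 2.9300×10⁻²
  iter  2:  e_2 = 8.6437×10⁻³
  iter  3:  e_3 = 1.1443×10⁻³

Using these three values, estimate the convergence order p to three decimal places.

p ≈ ln(e_3/e_2) / ln(e_2/e_1)
  = ln(1.1443×10⁻³/8.6437×10⁻³) / ln(8.6437×10⁻³/2.9300×10⁻²)
  = ln(0.132385) / ln(0.295007)
  = -2.022041 / -1.220756 ≈ 1.656384

1.656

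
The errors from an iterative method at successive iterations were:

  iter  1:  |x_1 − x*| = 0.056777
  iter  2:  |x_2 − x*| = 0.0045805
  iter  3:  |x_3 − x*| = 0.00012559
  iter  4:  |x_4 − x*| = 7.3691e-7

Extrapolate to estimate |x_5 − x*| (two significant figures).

4.8e-10

First estimate the order: p ≈ ln(|x_4 − x*|/|x_3 − x*|) / ln(|x_3 − x*|/|x_2 − x*|) = ln(7.3691e-7/0.00012559)/ln(0.00012559/0.0045805) = ln(0.00586758)/ln(0.0274184) ≈ 1.4287.
Then |x_5 − x*| ≈ |x_4 − x*|·(|x_4 − x*|/|x_3 − x*|)^p = 7.3691e-7·(0.00586758)^1.4287 = 7.3691e-7·0.000648332 ≈ 4.778e-10.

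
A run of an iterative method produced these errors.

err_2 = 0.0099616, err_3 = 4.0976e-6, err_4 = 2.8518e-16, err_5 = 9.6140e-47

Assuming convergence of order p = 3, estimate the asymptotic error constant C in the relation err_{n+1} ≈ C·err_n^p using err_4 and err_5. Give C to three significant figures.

4.15

C ≈ err_5 / err_4^3
  = 9.6140e-47 / (2.8518e-16)^3
  = 9.6140e-47 / 2.3193e-47 ≈ 4.1452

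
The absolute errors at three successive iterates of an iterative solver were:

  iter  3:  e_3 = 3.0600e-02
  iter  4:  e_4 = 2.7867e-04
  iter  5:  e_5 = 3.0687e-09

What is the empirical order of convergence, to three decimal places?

2.430

p ≈ ln(e_5/e_4) / ln(e_4/e_3)
  = ln(3.0687e-09/2.7867e-04) / ln(2.7867e-04/3.0600e-02)
  = ln(1.10119e-05) / ln(0.00910686)
  = -11.416534 / -4.698727 ≈ 2.429708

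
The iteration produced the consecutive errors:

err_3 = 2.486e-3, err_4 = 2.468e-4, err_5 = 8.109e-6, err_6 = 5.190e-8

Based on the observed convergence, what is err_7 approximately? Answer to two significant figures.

3.0e-11

First estimate the order: p ≈ ln(err_6/err_5) / ln(err_5/err_4) = ln(5.190e-8/8.109e-6)/ln(8.109e-6/2.468e-4) = ln(0.0064003)/ln(0.0328566) ≈ 1.4789.
Then err_7 ≈ err_6·(err_6/err_5)^p = 5.190e-8·(0.0064003)^1.4789 = 5.190e-8·0.000569626 ≈ 2.956e-11.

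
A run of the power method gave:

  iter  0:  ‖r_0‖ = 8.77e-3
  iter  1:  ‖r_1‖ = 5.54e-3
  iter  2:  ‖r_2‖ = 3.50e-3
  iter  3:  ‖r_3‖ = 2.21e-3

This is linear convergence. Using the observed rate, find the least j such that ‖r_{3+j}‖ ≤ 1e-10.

Rate ρ ≈ ‖r_3‖/‖r_2‖ = 2.21e-3/3.50e-3 = 0.6314.
After j more steps, ‖r_{3+j}‖ ≈ 2.21e-3·ρ^j; need ρ^j ≤ 1e-10/2.21e-3 = 4.52489e-08.
j ≥ ln(4.52489e-08)/ln(0.6314) = -16.9111/-0.45982 = 36.778.
So 37 more iterations are needed.

37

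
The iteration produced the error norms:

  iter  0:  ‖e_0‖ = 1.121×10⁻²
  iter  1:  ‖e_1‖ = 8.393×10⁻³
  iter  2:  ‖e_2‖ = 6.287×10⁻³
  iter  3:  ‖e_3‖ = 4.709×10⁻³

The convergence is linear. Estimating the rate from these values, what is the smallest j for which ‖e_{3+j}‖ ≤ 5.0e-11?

64

Rate ρ ≈ ‖e_3‖/‖e_2‖ = 4.709×10⁻³/6.287×10⁻³ = 0.7490.
After j more steps, ‖e_{3+j}‖ ≈ 4.709×10⁻³·ρ^j; need ρ^j ≤ 5.0e-11/4.709×10⁻³ = 1.0618e-08.
j ≥ ln(1.0618e-08)/ln(0.7490) = -18.3607/-0.28902 = 63.527.
So 64 more iterations are needed.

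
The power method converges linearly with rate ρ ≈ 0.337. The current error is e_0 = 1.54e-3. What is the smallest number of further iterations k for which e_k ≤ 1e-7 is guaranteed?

9

After k steps, e_k ≈ 1.54e-3·0.337^k.
Need 0.337^k ≤ 1e-7/1.54e-3 = 6.49351e-05.
k ≥ ln(6.49351e-05)/ln(0.337) = -9.6421/-1.08767 = 8.865.
Smallest integer k = 9.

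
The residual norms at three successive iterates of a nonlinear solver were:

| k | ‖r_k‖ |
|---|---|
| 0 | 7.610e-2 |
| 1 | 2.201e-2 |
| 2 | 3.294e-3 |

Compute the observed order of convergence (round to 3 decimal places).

p ≈ ln(‖r_2‖/‖r_1‖) / ln(‖r_1‖/‖r_0‖)
  = ln(3.294e-3/2.201e-2) / ln(2.201e-2/7.610e-2)
  = ln(0.149659) / ln(0.289225)
  = -1.899396 / -1.240550 ≈ 1.531092

1.531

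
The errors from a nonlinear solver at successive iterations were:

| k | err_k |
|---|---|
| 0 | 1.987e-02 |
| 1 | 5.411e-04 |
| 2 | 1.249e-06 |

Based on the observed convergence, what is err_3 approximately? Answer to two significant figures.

4.5e-11

First estimate the order: p ≈ ln(err_2/err_1) / ln(err_1/err_0) = ln(1.249e-06/5.411e-04)/ln(5.411e-04/1.987e-02) = ln(0.00230826)/ln(0.027232) ≈ 1.6849.
Then err_3 ≈ err_2·(err_2/err_1)^p = 1.249e-06·(0.00230826)^1.6849 = 1.249e-06·3.6091e-05 ≈ 4.508e-11.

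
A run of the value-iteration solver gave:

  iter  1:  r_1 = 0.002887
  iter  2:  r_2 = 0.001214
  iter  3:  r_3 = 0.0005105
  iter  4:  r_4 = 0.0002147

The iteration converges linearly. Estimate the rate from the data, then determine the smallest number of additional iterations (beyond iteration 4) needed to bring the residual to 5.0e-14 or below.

26

Rate ρ ≈ r_4/r_3 = 0.0002147/0.0005105 = 0.4206.
After j more steps, r_{4+j} ≈ 0.0002147·ρ^j; need ρ^j ≤ 5.0e-14/0.0002147 = 2.32883e-10.
j ≥ ln(2.32883e-10)/ln(0.4206) = -22.1805/-0.86607 = 25.611.
So 26 more iterations are needed.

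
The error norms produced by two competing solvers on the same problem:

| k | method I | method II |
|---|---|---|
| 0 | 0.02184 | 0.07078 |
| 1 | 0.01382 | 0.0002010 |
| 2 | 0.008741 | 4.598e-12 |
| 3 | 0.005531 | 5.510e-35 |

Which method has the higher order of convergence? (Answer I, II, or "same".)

II

Method I: p ≈ ln(0.005531/0.008741)/ln(0.008741/0.01382) ≈ 1.00.
Method II: p ≈ ln(5.510e-35/4.598e-12)/ln(4.598e-12/0.0002010) ≈ 3.00.
Method II has the higher order (≈3.0 vs ≈1.0).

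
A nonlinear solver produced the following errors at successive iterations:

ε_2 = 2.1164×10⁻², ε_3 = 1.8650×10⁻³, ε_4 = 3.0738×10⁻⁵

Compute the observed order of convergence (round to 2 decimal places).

p ≈ ln(ε_4/ε_3) / ln(ε_3/ε_2)
  = ln(3.0738×10⁻⁵/1.8650×10⁻³) / ln(1.8650×10⁻³/2.1164×10⁻²)
  = ln(0.0164815) / ln(0.0881213)
  = -4.10552 / -2.42904 ≈ 1.69018

1.69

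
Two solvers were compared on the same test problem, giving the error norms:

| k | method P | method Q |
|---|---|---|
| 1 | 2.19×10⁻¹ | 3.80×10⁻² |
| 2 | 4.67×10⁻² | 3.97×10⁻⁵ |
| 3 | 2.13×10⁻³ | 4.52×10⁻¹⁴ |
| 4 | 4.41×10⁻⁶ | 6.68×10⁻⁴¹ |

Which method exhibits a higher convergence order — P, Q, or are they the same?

Method P: p ≈ ln(4.41×10⁻⁶/2.13×10⁻³)/ln(2.13×10⁻³/4.67×10⁻²) ≈ 2.00.
Method Q: p ≈ ln(6.68×10⁻⁴¹/4.52×10⁻¹⁴)/ln(4.52×10⁻¹⁴/3.97×10⁻⁵) ≈ 3.00.
Method Q has the higher order (≈3.0 vs ≈2.0).

Q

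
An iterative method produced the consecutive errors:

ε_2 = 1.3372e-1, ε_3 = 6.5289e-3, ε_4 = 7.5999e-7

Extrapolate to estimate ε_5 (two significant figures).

1.2e-18

First estimate the order: p ≈ ln(ε_4/ε_3) / ln(ε_3/ε_2) = ln(7.5999e-7/6.5289e-3)/ln(6.5289e-3/1.3372e-1) = ln(0.000116404)/ln(0.0488252) ≈ 3.0000.
Then ε_5 ≈ ε_4·(ε_4/ε_3)^p = 7.5999e-7·(0.000116404)^3.0000 = 7.5999e-7·1.57726e-12 ≈ 1.199e-18.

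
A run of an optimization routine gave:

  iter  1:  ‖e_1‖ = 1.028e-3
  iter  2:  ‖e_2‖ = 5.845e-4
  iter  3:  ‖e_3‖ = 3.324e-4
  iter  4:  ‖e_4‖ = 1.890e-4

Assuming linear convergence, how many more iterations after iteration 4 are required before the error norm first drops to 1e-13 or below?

Rate ρ ≈ ‖e_4‖/‖e_3‖ = 1.890e-4/3.324e-4 = 0.5686.
After j more steps, ‖e_{4+j}‖ ≈ 1.890e-4·ρ^j; need ρ^j ≤ 1e-13/1.890e-4 = 5.29101e-10.
j ≥ ln(5.29101e-10)/ln(0.5686) = -21.3598/-0.56458 = 37.833.
So 38 more iterations are needed.

38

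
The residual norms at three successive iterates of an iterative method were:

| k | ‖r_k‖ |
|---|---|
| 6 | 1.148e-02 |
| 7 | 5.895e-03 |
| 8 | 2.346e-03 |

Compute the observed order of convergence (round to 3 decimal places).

1.382

p ≈ ln(‖r_8‖/‖r_7‖) / ln(‖r_7‖/‖r_6‖)
  = ln(2.346e-03/5.895e-03) / ln(5.895e-03/1.148e-02)
  = ln(0.397964) / ln(0.513502)
  = -0.921394 / -0.666501 ≈ 1.382435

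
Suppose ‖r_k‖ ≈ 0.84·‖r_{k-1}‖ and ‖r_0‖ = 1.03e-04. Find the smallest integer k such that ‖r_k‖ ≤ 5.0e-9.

57

After k steps, ‖r_k‖ ≈ 1.03e-04·0.84^k.
Need 0.84^k ≤ 5.0e-9/1.03e-04 = 4.85437e-05.
k ≥ ln(4.85437e-05)/ln(0.84) = -9.9330/-0.17435 = 56.972.
Smallest integer k = 57.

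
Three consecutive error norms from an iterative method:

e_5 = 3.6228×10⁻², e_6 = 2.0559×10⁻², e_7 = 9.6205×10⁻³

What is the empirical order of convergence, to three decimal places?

p ≈ ln(e_7/e_6) / ln(e_6/e_5)
  = ln(9.6205×10⁻³/2.0559×10⁻²) / ln(2.0559×10⁻²/3.6228×10⁻²)
  = ln(0.467946) / ln(0.567489)
  = -0.759402 / -0.566534 ≈ 1.340435

1.340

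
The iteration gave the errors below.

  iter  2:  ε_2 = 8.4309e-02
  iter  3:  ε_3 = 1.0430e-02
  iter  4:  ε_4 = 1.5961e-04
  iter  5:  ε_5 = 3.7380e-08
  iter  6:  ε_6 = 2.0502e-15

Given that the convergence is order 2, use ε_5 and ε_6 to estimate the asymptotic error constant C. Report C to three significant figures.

C ≈ ε_6 / ε_5^2
  = 2.0502e-15 / (3.7380e-08)^2
  = 2.0502e-15 / 1.39726e-15 ≈ 1.4673

1.47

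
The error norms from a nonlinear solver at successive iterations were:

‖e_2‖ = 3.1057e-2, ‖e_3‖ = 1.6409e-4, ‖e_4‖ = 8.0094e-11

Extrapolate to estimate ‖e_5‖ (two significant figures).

2.6e-28

First estimate the order: p ≈ ln(‖e_4‖/‖e_3‖) / ln(‖e_3‖/‖e_2‖) = ln(8.0094e-11/1.6409e-4)/ln(1.6409e-4/3.1057e-2) = ln(4.8811e-07)/ln(0.00528351) ≈ 2.7717.
Then ‖e_5‖ ≈ ‖e_4‖·(‖e_4‖/‖e_3‖)^p = 8.0094e-11·(4.8811e-07)^2.7717 = 8.0094e-11·3.2097e-18 ≈ 2.571e-28.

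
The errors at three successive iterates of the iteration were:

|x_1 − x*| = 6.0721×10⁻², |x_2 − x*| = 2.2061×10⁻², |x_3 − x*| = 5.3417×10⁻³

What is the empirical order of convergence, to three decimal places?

1.401

p ≈ ln(|x_3 − x*|/|x_2 − x*|) / ln(|x_2 − x*|/|x_1 − x*|)
  = ln(5.3417×10⁻³/2.2061×10⁻²) / ln(2.2061×10⁻²/6.0721×10⁻²)
  = ln(0.242133) / ln(0.363317)
  = -1.418268 / -1.012480 ≈ 1.400786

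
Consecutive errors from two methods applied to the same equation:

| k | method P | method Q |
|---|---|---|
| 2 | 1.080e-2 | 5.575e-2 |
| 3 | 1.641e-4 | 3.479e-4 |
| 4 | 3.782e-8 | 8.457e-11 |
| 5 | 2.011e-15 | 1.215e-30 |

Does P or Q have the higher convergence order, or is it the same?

Q

Method P: p ≈ ln(2.011e-15/3.782e-8)/ln(3.782e-8/1.641e-4) ≈ 2.00.
Method Q: p ≈ ln(1.215e-30/8.457e-11)/ln(8.457e-11/3.479e-4) ≈ 3.00.
Method Q has the higher order (≈3.0 vs ≈2.0).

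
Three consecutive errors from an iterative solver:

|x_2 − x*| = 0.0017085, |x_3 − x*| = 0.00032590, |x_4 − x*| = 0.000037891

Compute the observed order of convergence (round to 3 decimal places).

1.299

p ≈ ln(|x_4 − x*|/|x_3 − x*|) / ln(|x_3 − x*|/|x_2 − x*|)
  = ln(0.000037891/0.00032590) / ln(0.00032590/0.0017085)
  = ln(0.116266) / ln(0.190752)
  = -2.151875 / -1.656781 ≈ 1.298829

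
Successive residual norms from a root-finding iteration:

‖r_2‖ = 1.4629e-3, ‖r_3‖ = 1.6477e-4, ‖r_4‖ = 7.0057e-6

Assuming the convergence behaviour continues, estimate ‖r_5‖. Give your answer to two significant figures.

7.3e-8

First estimate the order: p ≈ ln(‖r_4‖/‖r_3‖) / ln(‖r_3‖/‖r_2‖) = ln(7.0057e-6/1.6477e-4)/ln(1.6477e-4/1.4629e-3) = ln(0.0425181)/ln(0.112632) ≈ 1.4461.
Then ‖r_5‖ ≈ ‖r_4‖·(‖r_4‖/‖r_3‖)^p = 7.0057e-6·(0.0425181)^1.4461 = 7.0057e-6·0.010394 ≈ 7.282e-08.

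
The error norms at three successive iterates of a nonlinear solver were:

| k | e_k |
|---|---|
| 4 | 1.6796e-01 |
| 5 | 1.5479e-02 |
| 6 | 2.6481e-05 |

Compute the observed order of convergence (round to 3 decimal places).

p ≈ ln(e_6/e_5) / ln(e_5/e_4)
  = ln(2.6481e-05/1.5479e-02) / ln(1.5479e-02/1.6796e-01)
  = ln(0.00171077) / ln(0.0921588)
  = -6.370812 / -2.384242 ≈ 2.672049

2.672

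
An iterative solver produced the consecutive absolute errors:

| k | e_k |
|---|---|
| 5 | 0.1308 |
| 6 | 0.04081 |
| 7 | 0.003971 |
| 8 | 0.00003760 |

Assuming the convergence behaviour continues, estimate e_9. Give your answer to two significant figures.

First estimate the order: p ≈ ln(e_8/e_7) / ln(e_7/e_6) = ln(0.00003760/0.003971)/ln(0.003971/0.04081) = ln(0.00946865)/ln(0.0973046) ≈ 2.0000.
Then e_9 ≈ e_8·(e_8/e_7)^p = 0.00003760·(0.00946865)^2.0000 = 0.00003760·8.96553e-05 ≈ 3.371e-09.

3.4e-9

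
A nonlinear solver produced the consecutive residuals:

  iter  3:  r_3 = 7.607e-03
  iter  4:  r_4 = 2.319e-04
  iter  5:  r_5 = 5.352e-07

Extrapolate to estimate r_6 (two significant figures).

First estimate the order: p ≈ ln(r_5/r_4) / ln(r_4/r_3) = ln(5.352e-07/2.319e-04)/ln(2.319e-04/7.607e-03) = ln(0.00230789)/ln(0.0304851) ≈ 1.7394.
Then r_6 ≈ r_5·(r_5/r_4)^p = 5.352e-07·(0.00230789)^1.7394 = 5.352e-07·2.59165e-05 ≈ 1.387e-11.

1.4e-11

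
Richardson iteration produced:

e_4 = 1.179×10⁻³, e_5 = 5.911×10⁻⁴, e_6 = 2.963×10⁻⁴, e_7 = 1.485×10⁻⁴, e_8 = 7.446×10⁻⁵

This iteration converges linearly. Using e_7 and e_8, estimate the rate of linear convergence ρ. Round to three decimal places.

0.501

ρ ≈ e_8/e_7 = 7.446×10⁻⁵/1.485×10⁻⁴ = 0.50141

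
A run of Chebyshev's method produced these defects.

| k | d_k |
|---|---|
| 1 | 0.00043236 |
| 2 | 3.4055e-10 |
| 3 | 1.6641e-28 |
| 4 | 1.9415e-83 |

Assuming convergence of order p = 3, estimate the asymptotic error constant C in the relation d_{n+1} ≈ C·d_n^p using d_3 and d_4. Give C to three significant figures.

C ≈ d_4 / d_3^3
  = 1.9415e-83 / (1.6641e-28)^3
  = 1.9415e-83 / 4.60827e-84 ≈ 4.2131

4.21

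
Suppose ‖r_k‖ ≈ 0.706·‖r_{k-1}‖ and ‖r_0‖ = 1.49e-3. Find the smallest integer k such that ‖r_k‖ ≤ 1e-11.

55

After k steps, ‖r_k‖ ≈ 1.49e-3·0.706^k.
Need 0.706^k ≤ 1e-11/1.49e-3 = 6.71141e-09.
k ≥ ln(6.71141e-09)/ln(0.706) = -18.8195/-0.34814 = 54.057.
Smallest integer k = 55.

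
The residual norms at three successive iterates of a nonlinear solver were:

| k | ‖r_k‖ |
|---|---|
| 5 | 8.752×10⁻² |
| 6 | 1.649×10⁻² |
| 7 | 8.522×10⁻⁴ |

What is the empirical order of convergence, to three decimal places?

p ≈ ln(‖r_7‖/‖r_6‖) / ln(‖r_6‖/‖r_5‖)
  = ln(8.522×10⁻⁴/1.649×10⁻²) / ln(1.649×10⁻²/8.752×10⁻²)
  = ln(0.0516798) / ln(0.188414)
  = -2.962688 / -1.669114 ≈ 1.775006

1.775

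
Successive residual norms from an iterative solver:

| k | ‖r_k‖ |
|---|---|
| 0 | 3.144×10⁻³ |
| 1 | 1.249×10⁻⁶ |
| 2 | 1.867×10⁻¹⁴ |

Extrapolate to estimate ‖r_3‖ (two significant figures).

First estimate the order: p ≈ ln(‖r_2‖/‖r_1‖) / ln(‖r_1‖/‖r_0‖) = ln(1.867×10⁻¹⁴/1.249×10⁻⁶)/ln(1.249×10⁻⁶/3.144×10⁻³) = ln(1.4948e-08)/ln(0.000397265) ≈ 2.3010.
Then ‖r_3‖ ≈ ‖r_2‖·(‖r_2‖/‖r_1‖)^p = 1.867×10⁻¹⁴·(1.4948e-08)^2.3010 = 1.867×10⁻¹⁴·9.85634e-19 ≈ 1.84e-32.

1.8e-32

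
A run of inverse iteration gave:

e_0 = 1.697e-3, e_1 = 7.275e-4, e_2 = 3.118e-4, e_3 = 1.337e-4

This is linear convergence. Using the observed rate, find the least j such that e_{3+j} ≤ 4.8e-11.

Rate ρ ≈ e_3/e_2 = 1.337e-4/3.118e-4 = 0.4288.
After j more steps, e_{3+j} ≈ 1.337e-4·ρ^j; need ρ^j ≤ 4.8e-11/1.337e-4 = 3.59013e-07.
j ≥ ln(3.59013e-07)/ln(0.4288) = -14.8399/-0.84676 = 17.526.
So 18 more iterations are needed.

18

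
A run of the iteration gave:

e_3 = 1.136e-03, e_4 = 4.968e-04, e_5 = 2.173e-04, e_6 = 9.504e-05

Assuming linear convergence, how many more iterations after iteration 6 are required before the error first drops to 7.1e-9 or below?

Rate ρ ≈ e_6/e_5 = 9.504e-05/2.173e-04 = 0.4374.
After j more steps, e_{6+j} ≈ 9.504e-05·ρ^j; need ρ^j ≤ 7.1e-9/9.504e-05 = 7.47054e-05.
j ≥ ln(7.47054e-05)/ln(0.4374) = -9.5020/-0.82691 = 11.491.
So 12 more iterations are needed.

12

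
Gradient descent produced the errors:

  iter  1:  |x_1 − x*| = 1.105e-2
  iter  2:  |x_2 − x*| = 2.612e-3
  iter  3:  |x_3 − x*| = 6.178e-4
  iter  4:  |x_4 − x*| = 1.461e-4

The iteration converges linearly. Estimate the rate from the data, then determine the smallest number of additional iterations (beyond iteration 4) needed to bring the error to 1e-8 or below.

7

Rate ρ ≈ |x_4 − x*|/|x_3 − x*| = 1.461e-4/6.178e-4 = 0.2365.
After j more steps, |x_{4+j} − x*| ≈ 1.461e-4·ρ^j; need ρ^j ≤ 1e-8/1.461e-4 = 6.84463e-05.
j ≥ ln(6.84463e-05)/ln(0.2365) = -9.5895/-1.44181 = 6.651.
So 7 more iterations are needed.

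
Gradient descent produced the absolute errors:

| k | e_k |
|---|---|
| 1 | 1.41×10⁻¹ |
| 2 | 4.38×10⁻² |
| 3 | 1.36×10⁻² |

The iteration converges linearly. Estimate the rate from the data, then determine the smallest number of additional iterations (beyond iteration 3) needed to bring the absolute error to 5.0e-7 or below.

Rate ρ ≈ e_3/e_2 = 1.36×10⁻²/4.38×10⁻² = 0.3105.
After j more steps, e_{3+j} ≈ 1.36×10⁻²·ρ^j; need ρ^j ≤ 5.0e-7/1.36×10⁻² = 3.67647e-05.
j ≥ ln(3.67647e-05)/ln(0.3105) = -10.2110/-1.16957 = 8.731.
So 9 more iterations are needed.

9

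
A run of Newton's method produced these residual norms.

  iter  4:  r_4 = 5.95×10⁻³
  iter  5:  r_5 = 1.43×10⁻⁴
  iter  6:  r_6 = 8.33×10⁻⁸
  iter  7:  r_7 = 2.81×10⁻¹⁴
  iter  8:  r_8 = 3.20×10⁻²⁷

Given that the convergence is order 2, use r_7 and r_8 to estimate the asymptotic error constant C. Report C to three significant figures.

4.05

C ≈ r_8 / r_7^2
  = 3.20×10⁻²⁷ / (2.81×10⁻¹⁴)^2
  = 3.20×10⁻²⁷ / 7.8961e-28 ≈ 4.0526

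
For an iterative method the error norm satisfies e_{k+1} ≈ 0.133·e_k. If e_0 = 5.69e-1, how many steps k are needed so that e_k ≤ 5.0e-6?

6

After k steps, e_k ≈ 5.69e-1·0.133^k.
Need 0.133^k ≤ 5.0e-6/5.69e-1 = 8.78735e-06.
k ≥ ln(8.78735e-06)/ln(0.133) = -11.6422/-2.01741 = 5.771.
Smallest integer k = 6.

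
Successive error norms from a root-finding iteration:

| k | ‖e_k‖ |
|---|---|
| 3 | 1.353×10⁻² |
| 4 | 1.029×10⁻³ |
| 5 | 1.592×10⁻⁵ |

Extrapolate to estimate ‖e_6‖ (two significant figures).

First estimate the order: p ≈ ln(‖e_5‖/‖e_4‖) / ln(‖e_4‖/‖e_3‖) = ln(1.592×10⁻⁵/1.029×10⁻³)/ln(1.029×10⁻³/1.353×10⁻²) = ln(0.0154713)/ln(0.0760532) ≈ 1.6181.
Then ‖e_6‖ ≈ ‖e_5‖·(‖e_5‖/‖e_4‖)^p = 1.592×10⁻⁵·(0.0154713)^1.6181 = 1.592×10⁻⁵·0.00117618 ≈ 1.872e-08.

1.9e-8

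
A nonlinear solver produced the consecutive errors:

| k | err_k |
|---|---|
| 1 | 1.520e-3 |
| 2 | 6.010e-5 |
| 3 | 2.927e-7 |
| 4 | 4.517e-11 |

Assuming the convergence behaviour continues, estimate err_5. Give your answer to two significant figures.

2.4e-17

First estimate the order: p ≈ ln(err_4/err_3) / ln(err_3/err_2) = ln(4.517e-11/2.927e-7)/ln(2.927e-7/6.010e-5) = ln(0.000154322)/ln(0.00487022) ≈ 1.6483.
Then err_5 ≈ err_4·(err_4/err_3)^p = 4.517e-11·(0.000154322)^1.6483 = 4.517e-11·5.21658e-07 ≈ 2.356e-17.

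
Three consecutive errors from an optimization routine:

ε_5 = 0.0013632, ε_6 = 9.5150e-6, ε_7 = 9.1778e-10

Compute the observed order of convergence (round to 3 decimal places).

1.862

p ≈ ln(ε_7/ε_6) / ln(ε_6/ε_5)
  = ln(9.1778e-10/9.5150e-6) / ln(9.5150e-6/0.0013632)
  = ln(9.64561e-05) / ln(0.0069799)
  = -9.246423 / -4.964721 ≈ 1.862426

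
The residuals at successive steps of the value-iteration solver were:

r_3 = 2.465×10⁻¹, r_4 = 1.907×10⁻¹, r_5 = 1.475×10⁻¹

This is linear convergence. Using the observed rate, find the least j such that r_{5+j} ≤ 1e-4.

Rate ρ ≈ r_5/r_4 = 1.475×10⁻¹/1.907×10⁻¹ = 0.7735.
After j more steps, r_{5+j} ≈ 1.475×10⁻¹·ρ^j; need ρ^j ≤ 1e-4/1.475×10⁻¹ = 0.000677966.
j ≥ ln(0.000677966)/ln(0.7735) = -7.2964/-0.25683 = 28.409.
So 29 more iterations are needed.

29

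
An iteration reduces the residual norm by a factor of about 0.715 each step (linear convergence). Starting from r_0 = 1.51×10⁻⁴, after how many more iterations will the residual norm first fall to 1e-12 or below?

After k steps, r_k ≈ 1.51×10⁻⁴·0.715^k.
Need 0.715^k ≤ 1e-12/1.51×10⁻⁴ = 6.62252e-09.
k ≥ ln(6.62252e-09)/ln(0.715) = -18.8328/-0.33547 = 56.139.
Smallest integer k = 57.

57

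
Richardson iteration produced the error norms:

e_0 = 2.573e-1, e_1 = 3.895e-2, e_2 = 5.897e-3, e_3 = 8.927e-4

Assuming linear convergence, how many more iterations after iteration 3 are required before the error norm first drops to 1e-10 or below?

9

Rate ρ ≈ e_3/e_2 = 8.927e-4/5.897e-3 = 0.1514.
After j more steps, e_{3+j} ≈ 8.927e-4·ρ^j; need ρ^j ≤ 1e-10/8.927e-4 = 1.1202e-07.
j ≥ ln(1.1202e-07)/ln(0.1514) = -16.0046/-1.88783 = 8.478.
So 9 more iterations are needed.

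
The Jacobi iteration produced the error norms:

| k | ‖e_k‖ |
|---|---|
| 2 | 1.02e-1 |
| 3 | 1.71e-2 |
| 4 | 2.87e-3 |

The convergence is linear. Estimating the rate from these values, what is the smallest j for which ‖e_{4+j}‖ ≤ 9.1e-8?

6

Rate ρ ≈ ‖e_4‖/‖e_3‖ = 2.87e-3/1.71e-2 = 0.1678.
After j more steps, ‖e_{4+j}‖ ≈ 2.87e-3·ρ^j; need ρ^j ≤ 9.1e-8/2.87e-3 = 3.17073e-05.
j ≥ ln(3.17073e-05)/ln(0.1678) = -10.3590/-1.78498 = 5.803.
So 6 more iterations are needed.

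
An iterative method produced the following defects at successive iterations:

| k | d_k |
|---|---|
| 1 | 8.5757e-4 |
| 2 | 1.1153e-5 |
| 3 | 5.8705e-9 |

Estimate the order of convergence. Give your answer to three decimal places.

1.739

p ≈ ln(d_3/d_2) / ln(d_2/d_1)
  = ln(5.8705e-9/1.1153e-5) / ln(1.1153e-5/8.5757e-4)
  = ln(0.000526361) / ln(0.0130054)
  = -7.549523 / -4.342391 ≈ 1.738564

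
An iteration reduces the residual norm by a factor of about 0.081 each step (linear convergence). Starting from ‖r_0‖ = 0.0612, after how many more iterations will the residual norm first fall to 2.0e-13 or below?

After k steps, ‖r_k‖ ≈ 0.0612·0.081^k.
Need 0.081^k ≤ 2.0e-13/0.0612 = 3.26797e-12.
k ≥ ln(3.26797e-12)/ln(0.081) = -26.4469/-2.51331 = 10.523.
Smallest integer k = 11.

11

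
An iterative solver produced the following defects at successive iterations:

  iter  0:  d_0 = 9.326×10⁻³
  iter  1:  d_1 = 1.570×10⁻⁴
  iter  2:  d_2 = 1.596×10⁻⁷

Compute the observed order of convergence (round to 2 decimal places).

1.69

p ≈ ln(d_2/d_1) / ln(d_1/d_0)
  = ln(1.596×10⁻⁷/1.570×10⁻⁴) / ln(1.570×10⁻⁴/9.326×10⁻³)
  = ln(0.00101656) / ln(0.0168347)
  = -6.89133 / -4.08431 ≈ 1.68727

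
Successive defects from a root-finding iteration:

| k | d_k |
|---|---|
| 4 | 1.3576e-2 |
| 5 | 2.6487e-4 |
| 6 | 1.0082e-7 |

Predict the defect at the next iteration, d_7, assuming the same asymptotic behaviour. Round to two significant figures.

1.5e-14

First estimate the order: p ≈ ln(d_6/d_5) / ln(d_5/d_4) = ln(1.0082e-7/2.6487e-4)/ln(2.6487e-4/1.3576e-2) = ln(0.00038064)/ln(0.0195102) ≈ 2.0000.
Then d_7 ≈ d_6·(d_6/d_5)^p = 1.0082e-7·(0.00038064)^2.0000 = 1.0082e-7·1.44887e-07 ≈ 1.461e-14.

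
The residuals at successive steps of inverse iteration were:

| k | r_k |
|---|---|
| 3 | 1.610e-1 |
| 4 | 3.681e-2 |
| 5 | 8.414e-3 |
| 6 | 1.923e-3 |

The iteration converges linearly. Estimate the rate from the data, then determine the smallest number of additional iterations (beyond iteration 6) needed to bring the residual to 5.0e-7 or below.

Rate ρ ≈ r_6/r_5 = 1.923e-3/8.414e-3 = 0.2285.
After j more steps, r_{6+j} ≈ 1.923e-3·ρ^j; need ρ^j ≤ 5.0e-7/1.923e-3 = 0.00026001.
j ≥ ln(0.00026001)/ln(0.2285) = -8.2548/-1.47622 = 5.592.
So 6 more iterations are needed.

6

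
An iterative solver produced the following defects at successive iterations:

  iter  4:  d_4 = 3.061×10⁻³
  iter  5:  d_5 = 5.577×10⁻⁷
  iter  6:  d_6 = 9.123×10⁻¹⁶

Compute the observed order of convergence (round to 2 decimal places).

p ≈ ln(d_6/d_5) / ln(d_5/d_4)
  = ln(9.123×10⁻¹⁶/5.577×10⁻⁷) / ln(5.577×10⁻⁷/3.061×10⁻³)
  = ln(1.63583e-09) / ln(0.000182195)
  = -20.23112 / -8.61043 ≈ 2.34961

2.35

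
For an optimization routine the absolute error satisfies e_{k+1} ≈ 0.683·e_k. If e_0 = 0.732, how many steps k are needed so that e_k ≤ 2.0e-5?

28

After k steps, e_k ≈ 0.732·0.683^k.
Need 0.683^k ≤ 2.0e-5/0.732 = 2.73224e-05.
k ≥ ln(2.73224e-05)/ln(0.683) = -10.5078/-0.38126 = 27.561.
Smallest integer k = 28.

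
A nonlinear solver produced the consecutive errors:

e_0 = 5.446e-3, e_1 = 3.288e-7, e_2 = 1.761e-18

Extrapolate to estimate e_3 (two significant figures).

1.4e-48

First estimate the order: p ≈ ln(e_2/e_1) / ln(e_1/e_0) = ln(1.761e-18/3.288e-7)/ln(3.288e-7/5.446e-3) = ln(5.35584e-12)/ln(6.03746e-05) ≈ 2.6714.
Then e_3 ≈ e_2·(e_2/e_1)^p = 1.761e-18·(5.35584e-12)^2.6714 = 1.761e-18·7.76587e-31 ≈ 1.368e-48.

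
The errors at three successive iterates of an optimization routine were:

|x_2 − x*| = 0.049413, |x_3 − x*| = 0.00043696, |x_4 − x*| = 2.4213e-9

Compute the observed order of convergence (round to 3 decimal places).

p ≈ ln(|x_4 − x*|/|x_3 − x*|) / ln(|x_3 − x*|/|x_2 − x*|)
  = ln(2.4213e-9/0.00043696) / ln(0.00043696/0.049413)
  = ln(5.54124e-06) / ln(0.00884302)
  = -12.103292 / -4.728127 ≈ 2.559849

2.560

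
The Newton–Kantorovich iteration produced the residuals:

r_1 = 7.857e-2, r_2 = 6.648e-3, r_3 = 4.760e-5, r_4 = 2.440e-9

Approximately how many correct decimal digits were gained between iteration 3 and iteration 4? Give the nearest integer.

4

Digits gained ≈ log₁₀(r_3/r_4) = log₁₀(4.760e-5/2.440e-9) = log₁₀(19508.2) ≈ 4.290.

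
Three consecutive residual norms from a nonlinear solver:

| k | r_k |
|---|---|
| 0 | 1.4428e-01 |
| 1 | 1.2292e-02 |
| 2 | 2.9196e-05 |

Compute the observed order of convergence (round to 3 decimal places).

p ≈ ln(r_2/r_1) / ln(r_1/r_0)
  = ln(2.9196e-05/1.2292e-02) / ln(1.2292e-02/1.4428e-01)
  = ln(0.0023752) / ln(0.0851955)
  = -6.042674 / -2.462807 ≈ 2.453572

2.454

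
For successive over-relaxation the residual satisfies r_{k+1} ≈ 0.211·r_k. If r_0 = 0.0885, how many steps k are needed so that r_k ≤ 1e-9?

After k steps, r_k ≈ 0.0885·0.211^k.
Need 0.211^k ≤ 1e-9/0.0885 = 1.12994e-08.
k ≥ ln(1.12994e-08)/ln(0.211) = -18.2985/-1.55590 = 11.761.
Smallest integer k = 12.

12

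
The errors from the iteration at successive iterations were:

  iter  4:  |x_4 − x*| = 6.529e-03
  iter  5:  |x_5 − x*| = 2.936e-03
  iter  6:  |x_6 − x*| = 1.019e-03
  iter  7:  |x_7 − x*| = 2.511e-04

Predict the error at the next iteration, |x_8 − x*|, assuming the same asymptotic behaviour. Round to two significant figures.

3.9e-5

First estimate the order: p ≈ ln(|x_7 − x*|/|x_6 − x*|) / ln(|x_6 − x*|/|x_5 − x*|) = ln(2.511e-04/1.019e-03)/ln(1.019e-03/2.936e-03) = ln(0.246418)/ln(0.347071) ≈ 1.3237.
Then |x_8 − x*| ≈ |x_7 − x*|·(|x_7 − x*|/|x_6 − x*|)^p = 2.511e-04·(0.246418)^1.3237 = 2.511e-04·0.156587 ≈ 3.932e-05.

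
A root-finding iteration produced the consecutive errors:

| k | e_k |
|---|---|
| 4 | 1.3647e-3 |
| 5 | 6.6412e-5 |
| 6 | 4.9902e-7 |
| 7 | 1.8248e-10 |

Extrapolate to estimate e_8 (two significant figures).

5.0e-16

First estimate the order: p ≈ ln(e_7/e_6) / ln(e_6/e_5) = ln(1.8248e-10/4.9902e-7)/ln(4.9902e-7/6.6412e-5) = ln(0.000365677)/ln(0.007514) ≈ 1.6180.
Then e_8 ≈ e_7·(e_7/e_6)^p = 1.8248e-10·(0.000365677)^1.6180 = 1.8248e-10·2.74848e-06 ≈ 5.015e-16.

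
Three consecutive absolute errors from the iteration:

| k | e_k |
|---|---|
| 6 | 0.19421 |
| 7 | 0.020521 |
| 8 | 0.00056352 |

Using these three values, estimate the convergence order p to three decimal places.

1.600

p ≈ ln(e_8/e_7) / ln(e_7/e_6)
  = ln(0.00056352/0.020521) / ln(0.020521/0.19421)
  = ln(0.0274607) / ln(0.105664)
  = -3.594999 / -2.247491 ≈ 1.599561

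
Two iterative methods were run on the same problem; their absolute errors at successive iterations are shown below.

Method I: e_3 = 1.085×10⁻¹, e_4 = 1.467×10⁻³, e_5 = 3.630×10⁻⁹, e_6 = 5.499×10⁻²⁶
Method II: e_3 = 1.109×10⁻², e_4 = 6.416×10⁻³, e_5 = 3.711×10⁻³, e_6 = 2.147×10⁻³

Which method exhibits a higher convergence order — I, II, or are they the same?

Method I: p ≈ ln(5.499×10⁻²⁶/3.630×10⁻⁹)/ln(3.630×10⁻⁹/1.467×10⁻³) ≈ 3.00.
Method II: p ≈ ln(2.147×10⁻³/3.711×10⁻³)/ln(3.711×10⁻³/6.416×10⁻³) ≈ 1.00.
Method I has the higher order (≈3.0 vs ≈1.0).

I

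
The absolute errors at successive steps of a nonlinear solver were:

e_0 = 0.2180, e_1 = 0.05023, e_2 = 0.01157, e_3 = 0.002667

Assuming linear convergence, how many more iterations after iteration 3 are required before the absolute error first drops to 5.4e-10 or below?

11

Rate ρ ≈ e_3/e_2 = 0.002667/0.01157 = 0.2305.
After j more steps, e_{3+j} ≈ 0.002667·ρ^j; need ρ^j ≤ 5.4e-10/0.002667 = 2.02475e-07.
j ≥ ln(2.02475e-07)/ln(0.2305) = -15.4126/-1.46750 = 10.503.
So 11 more iterations are needed.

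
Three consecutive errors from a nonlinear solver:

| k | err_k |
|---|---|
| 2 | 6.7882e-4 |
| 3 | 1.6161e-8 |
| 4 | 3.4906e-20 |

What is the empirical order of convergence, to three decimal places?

p ≈ ln(err_4/err_3) / ln(err_3/err_2)
  = ln(3.4906e-20/1.6161e-8) / ln(1.6161e-8/6.7882e-4)
  = ln(2.15989e-12) / ln(2.38075e-05)
  = -26.860964 / -10.645510 ≈ 2.523220

2.523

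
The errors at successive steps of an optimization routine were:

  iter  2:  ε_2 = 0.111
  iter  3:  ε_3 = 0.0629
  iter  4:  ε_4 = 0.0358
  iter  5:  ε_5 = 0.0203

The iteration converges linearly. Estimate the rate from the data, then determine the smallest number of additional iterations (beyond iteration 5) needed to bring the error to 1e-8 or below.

26

Rate ρ ≈ ε_5/ε_4 = 0.0203/0.0358 = 0.5670.
After j more steps, ε_{5+j} ≈ 0.0203·ρ^j; need ρ^j ≤ 1e-8/0.0203 = 4.92611e-07.
j ≥ ln(4.92611e-07)/ln(0.5670) = -14.5235/-0.56740 = 25.597.
So 26 more iterations are needed.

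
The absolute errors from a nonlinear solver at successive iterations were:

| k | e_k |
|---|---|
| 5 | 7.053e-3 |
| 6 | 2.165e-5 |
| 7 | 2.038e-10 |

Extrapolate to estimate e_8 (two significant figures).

First estimate the order: p ≈ ln(e_7/e_6) / ln(e_6/e_5) = ln(2.038e-10/2.165e-5)/ln(2.165e-5/7.053e-3) = ln(9.41339e-06)/ln(0.00306962) ≈ 2.0002.
Then e_8 ≈ e_7·(e_7/e_6)^p = 2.038e-10·(9.41339e-06)^2.0002 = 2.038e-10·8.8407e-11 ≈ 1.802e-20.

1.8e-20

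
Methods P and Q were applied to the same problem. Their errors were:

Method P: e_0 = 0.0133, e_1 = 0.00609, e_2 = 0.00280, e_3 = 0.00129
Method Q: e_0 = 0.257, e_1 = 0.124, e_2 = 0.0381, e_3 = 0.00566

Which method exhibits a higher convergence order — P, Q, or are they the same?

Q

Method P: p ≈ ln(0.00129/0.00280)/ln(0.00280/0.00609) ≈ 1.00.
Method Q: p ≈ ln(0.00566/0.0381)/ln(0.0381/0.124) ≈ 1.62.
Method Q has the higher order (≈1.6 vs ≈1.0).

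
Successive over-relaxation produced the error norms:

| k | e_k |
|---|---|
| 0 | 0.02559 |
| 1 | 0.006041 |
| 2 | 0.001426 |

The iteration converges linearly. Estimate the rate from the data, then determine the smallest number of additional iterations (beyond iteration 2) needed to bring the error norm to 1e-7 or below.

Rate ρ ≈ e_2/e_1 = 0.001426/0.006041 = 0.2361.
After j more steps, e_{2+j} ≈ 0.001426·ρ^j; need ρ^j ≤ 1e-7/0.001426 = 7.01262e-05.
j ≥ ln(7.01262e-05)/ln(0.2361) = -9.5652/-1.44350 = 6.626.
So 7 more iterations are needed.

7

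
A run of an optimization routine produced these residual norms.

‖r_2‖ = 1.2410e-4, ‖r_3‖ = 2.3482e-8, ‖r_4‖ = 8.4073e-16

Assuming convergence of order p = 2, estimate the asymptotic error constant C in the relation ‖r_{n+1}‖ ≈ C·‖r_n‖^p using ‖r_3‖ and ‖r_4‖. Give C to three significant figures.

1.52

C ≈ ‖r_4‖ / ‖r_3‖^2
  = 8.4073e-16 / (2.3482e-8)^2
  = 8.4073e-16 / 5.51404e-16 ≈ 1.5247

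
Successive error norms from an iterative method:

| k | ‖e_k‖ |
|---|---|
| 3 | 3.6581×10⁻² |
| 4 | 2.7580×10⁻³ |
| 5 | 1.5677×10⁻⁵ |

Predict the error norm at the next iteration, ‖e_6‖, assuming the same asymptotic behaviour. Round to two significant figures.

5.1e-10

First estimate the order: p ≈ ln(‖e_5‖/‖e_4‖) / ln(‖e_4‖/‖e_3‖) = ln(1.5677×10⁻⁵/2.7580×10⁻³)/ln(2.7580×10⁻³/3.6581×10⁻²) = ln(0.00568419)/ln(0.0753943) ≈ 2.0000.
Then ‖e_6‖ ≈ ‖e_5‖·(‖e_5‖/‖e_4‖)^p = 1.5677×10⁻⁵·(0.00568419)^2.0000 = 1.5677×10⁻⁵·3.231e-05 ≈ 5.065e-10.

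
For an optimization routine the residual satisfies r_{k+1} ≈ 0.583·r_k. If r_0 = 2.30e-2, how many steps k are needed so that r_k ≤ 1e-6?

19

After k steps, r_k ≈ 2.30e-2·0.583^k.
Need 0.583^k ≤ 1e-6/2.30e-2 = 4.34783e-05.
k ≥ ln(4.34783e-05)/ln(0.583) = -10.0432/-0.53957 = 18.613.
Smallest integer k = 19.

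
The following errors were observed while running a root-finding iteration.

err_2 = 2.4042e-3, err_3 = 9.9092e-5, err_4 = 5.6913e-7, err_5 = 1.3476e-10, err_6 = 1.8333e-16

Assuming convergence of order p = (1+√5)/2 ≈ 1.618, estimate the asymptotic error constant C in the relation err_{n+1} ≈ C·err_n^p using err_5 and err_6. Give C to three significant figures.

1.71

C ≈ err_6 / err_5^1.618
  = 1.8333e-16 / (1.3476e-10)^1.618
  = 1.8333e-16 / 1.07061e-16 ≈ 1.7124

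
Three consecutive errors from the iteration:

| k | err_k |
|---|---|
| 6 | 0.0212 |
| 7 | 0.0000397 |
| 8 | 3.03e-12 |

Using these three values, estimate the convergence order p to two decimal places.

p ≈ ln(err_8/err_7) / ln(err_7/err_6)
  = ln(3.03e-12/0.0000397) / ln(0.0000397/0.0212)
  = ln(7.63224e-08) / ln(0.00187264)
  = -16.38830 / -6.28041 ≈ 2.60943

2.61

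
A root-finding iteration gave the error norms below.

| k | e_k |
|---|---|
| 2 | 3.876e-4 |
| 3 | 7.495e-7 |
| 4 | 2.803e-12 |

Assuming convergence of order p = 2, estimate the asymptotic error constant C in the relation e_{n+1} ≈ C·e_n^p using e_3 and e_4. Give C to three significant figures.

C ≈ e_4 / e_3^2
  = 2.803e-12 / (7.495e-7)^2
  = 2.803e-12 / 5.6175e-13 ≈ 4.9898

4.99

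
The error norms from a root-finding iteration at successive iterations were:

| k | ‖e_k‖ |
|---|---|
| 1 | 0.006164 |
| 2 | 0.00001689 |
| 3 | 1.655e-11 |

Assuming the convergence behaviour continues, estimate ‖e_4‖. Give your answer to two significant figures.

1.3e-25

First estimate the order: p ≈ ln(‖e_3‖/‖e_2‖) / ln(‖e_2‖/‖e_1‖) = ln(1.655e-11/0.00001689)/ln(0.00001689/0.006164) = ln(9.7987e-07)/ln(0.0027401) ≈ 2.3452.
Then ‖e_4‖ ≈ ‖e_3‖·(‖e_3‖/‖e_2‖)^p = 1.655e-11·(9.7987e-07)^2.3452 = 1.655e-11·8.0926e-15 ≈ 1.339e-25.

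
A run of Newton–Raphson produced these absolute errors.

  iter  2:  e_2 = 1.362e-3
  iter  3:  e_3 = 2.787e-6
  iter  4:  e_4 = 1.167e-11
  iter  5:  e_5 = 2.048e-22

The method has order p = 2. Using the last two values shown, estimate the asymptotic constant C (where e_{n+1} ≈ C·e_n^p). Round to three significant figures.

C ≈ e_5 / e_4^2
  = 2.048e-22 / (1.167e-11)^2
  = 2.048e-22 / 1.36189e-22 ≈ 1.5038

1.50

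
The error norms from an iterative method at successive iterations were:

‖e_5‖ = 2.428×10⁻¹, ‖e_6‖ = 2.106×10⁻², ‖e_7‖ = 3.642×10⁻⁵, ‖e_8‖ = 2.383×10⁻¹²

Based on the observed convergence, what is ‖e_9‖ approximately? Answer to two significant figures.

First estimate the order: p ≈ ln(‖e_8‖/‖e_7‖) / ln(‖e_7‖/‖e_6‖) = ln(2.383×10⁻¹²/3.642×10⁻⁵)/ln(3.642×10⁻⁵/2.106×10⁻²) = ln(6.54311e-08)/ln(0.00172934) ≈ 2.6010.
Then ‖e_9‖ ≈ ‖e_8‖·(‖e_8‖/‖e_7‖)^p = 2.383×10⁻¹²·(6.54311e-08)^2.6010 = 2.383×10⁻¹²·2.05994e-19 ≈ 4.909e-31.

4.9e-31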